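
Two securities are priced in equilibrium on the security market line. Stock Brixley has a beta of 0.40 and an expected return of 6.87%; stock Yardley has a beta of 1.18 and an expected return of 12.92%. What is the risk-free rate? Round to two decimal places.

Both satisfy E(R) = R_f + β·MRP, so the slope of the SML is
MRP = (12.92% − 6.87%) / (1.18 − 0.40) = 6.05% / 0.78 = 7.7564%
R_f = E(R_Brixley) − β_Brixley·MRP = 6.87% − 0.40 × 7.7564% = 3.7674%

3.77%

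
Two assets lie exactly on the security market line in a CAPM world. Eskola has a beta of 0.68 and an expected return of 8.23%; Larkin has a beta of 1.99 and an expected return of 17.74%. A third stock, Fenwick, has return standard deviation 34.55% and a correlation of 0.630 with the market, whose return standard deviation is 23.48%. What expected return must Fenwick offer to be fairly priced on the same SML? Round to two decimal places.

10.02%

MRP = (17.74% − 8.23%) / (1.99 − 0.68) = 7.2595%
R_f = 8.23% − 0.68 × 7.2595% = 3.2935%
β_Fenwick = ρ·σ_i/σ_m = 0.630 × 34.55 / 23.48 = 0.9270
E(R_Fenwick) = R_f + β × MRP = 3.2935% + 0.9270 × 7.2595% = 10.02%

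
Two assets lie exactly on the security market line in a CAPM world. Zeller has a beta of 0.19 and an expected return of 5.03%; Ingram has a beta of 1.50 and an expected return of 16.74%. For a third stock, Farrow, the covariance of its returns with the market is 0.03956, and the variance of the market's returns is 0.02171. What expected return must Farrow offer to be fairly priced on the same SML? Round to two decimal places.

MRP = (16.74% − 5.03%) / (1.50 − 0.19) = 8.9389%
R_f = 5.03% − 0.19 × 8.9389% = 3.3316%
β_Farrow = Cov / Var(R_m) = 0.03956 / 0.02171 = 1.8222
E(R_Farrow) = R_f + β × MRP = 3.3316% + 1.8222 × 8.9389% = 19.62%

19.62%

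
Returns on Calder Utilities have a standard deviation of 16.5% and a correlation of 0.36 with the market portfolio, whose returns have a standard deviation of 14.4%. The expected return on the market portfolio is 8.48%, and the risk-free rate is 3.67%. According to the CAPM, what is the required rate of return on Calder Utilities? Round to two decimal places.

β = ρ × σ_i / σ_m = 0.36 × 16.5% / 14.4% = 0.4125
MRP = 8.48% − 3.67% = 4.81%
E(R) = 3.67% + 0.4125 × 4.81% = 5.65%

5.65%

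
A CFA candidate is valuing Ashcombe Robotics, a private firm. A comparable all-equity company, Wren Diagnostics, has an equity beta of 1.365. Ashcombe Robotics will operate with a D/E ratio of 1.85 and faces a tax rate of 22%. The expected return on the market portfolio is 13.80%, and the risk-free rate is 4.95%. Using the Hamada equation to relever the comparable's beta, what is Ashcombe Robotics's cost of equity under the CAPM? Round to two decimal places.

β_L = β_U × [1 + (1 − t)(D/E)] = 1.365 × [1 + (1 − 0.22) × 1.85]
    = 1.365 × [1 + 0.78 × 1.85] = 1.365 × 2.4430 = 3.3347
MRP = 13.80% − 4.95% = 8.85%
E(R) = R_f + β_L × MRP = 4.95% + 3.3347 × 8.85% = 34.46%

34.46%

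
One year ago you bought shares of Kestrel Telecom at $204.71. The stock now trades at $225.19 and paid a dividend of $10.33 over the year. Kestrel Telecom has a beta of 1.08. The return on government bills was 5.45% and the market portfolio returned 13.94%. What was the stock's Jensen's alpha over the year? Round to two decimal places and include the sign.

+0.43%

Realised HPR = (P1 + D1 − P0) / P0 = (225.19 + 10.33 − 204.71) / 204.71 = 30.81 / 204.71 = 15.0506%
MRP = 13.94% − 5.45% = 8.49%
CAPM required = R_f + β·MRP = 5.45% + 1.08 × 8.49% = 14.6192%
α = realised − required = 15.0506% − 14.6192% = +0.43%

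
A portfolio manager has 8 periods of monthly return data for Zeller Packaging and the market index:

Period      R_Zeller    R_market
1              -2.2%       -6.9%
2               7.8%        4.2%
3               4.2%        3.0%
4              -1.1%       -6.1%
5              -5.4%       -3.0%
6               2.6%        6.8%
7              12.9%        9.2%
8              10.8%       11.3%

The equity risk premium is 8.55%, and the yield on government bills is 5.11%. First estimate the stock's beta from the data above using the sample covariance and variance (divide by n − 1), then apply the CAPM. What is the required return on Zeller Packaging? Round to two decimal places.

Mean R_i = (-2.2 + 7.8 + 4.2 − 1.1 − 5.4 + 2.6 + 12.9 + 10.8) / 8 = 3.7000%
Mean R_m = (-6.9 + 4.2 + 3.0 − 6.1 − 3.0 + 6.8 + 9.2 + 11.3) / 8 = 2.3125%
Σ(R_i − R̄_i)(R_m − R̄_m) = 273.4000  ⇒  Cov = 273.4000 / 7 = 39.0571
Σ(R_m − R̄_m)² = 336.2488  ⇒  Var(R_m) = 336.2488 / 7 = 48.0355
β = Cov / Var(R_m) = 39.0571 / 48.0355 = 0.8131
E(R) = R_f + β × MRP = 5.11% + 0.8131 × 8.55% = 12.06%

12.06%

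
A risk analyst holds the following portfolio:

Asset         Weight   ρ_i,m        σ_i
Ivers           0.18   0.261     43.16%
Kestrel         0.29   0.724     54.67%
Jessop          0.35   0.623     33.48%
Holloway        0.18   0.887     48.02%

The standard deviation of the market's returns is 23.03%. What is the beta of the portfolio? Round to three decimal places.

1.236

β_Ivers = 0.261 × 43.16% / 23.03% = 0.4891
β_Kestrel = 0.724 × 54.67% / 23.03% = 1.7187
β_Jessop = 0.623 × 33.48% / 23.03% = 0.9057
β_Holloway = 0.887 × 48.02% / 23.03% = 1.8495
β_P = Σ w_i β_i = 0.18×0.4891 + 0.29×1.7187 + 0.35×0.9057 + 0.18×1.8495 = 1.2364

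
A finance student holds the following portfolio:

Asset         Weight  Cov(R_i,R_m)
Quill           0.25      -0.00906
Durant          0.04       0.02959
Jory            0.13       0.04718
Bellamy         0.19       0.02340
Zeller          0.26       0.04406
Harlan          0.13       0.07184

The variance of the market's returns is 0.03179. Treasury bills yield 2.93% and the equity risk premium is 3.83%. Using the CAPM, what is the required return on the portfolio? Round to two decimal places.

β_Quill = -0.00906 / 0.03179 = -0.2850
β_Durant = 0.02959 / 0.03179 = 0.9308
β_Jory = 0.04718 / 0.03179 = 1.4841
β_Bellamy = 0.02340 / 0.03179 = 0.7361
β_Zeller = 0.04406 / 0.03179 = 1.3860
β_Harlan = 0.07184 / 0.03179 = 2.2598
β_P = Σ w_i β_i = 0.25×-0.2850 + 0.04×0.9308 + 0.13×1.4841 + 0.19×0.7361 + 0.26×1.3860 + 0.13×2.2598 = 0.9529
E(R_P) = R_f + β_P × MRP = 2.93% + 0.9529 × 3.83% = 6.58%

6.58%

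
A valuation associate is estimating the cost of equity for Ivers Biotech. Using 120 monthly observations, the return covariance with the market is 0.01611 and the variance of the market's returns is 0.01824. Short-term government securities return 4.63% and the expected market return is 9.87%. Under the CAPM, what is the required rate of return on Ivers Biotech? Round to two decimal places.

9.26%

β = Cov(R_i, R_m) / Var(R_m) = 0.01611 / 0.01824 = 0.8832
MRP = 9.87% − 4.63% = 5.24%
E(R) = R_f + β × MRP = 4.63% + 0.8832 × 5.24% = 9.26%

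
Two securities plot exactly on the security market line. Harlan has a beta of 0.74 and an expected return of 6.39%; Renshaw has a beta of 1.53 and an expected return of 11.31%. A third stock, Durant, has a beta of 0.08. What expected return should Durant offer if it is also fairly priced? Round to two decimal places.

MRP (SML slope) = (11.31% − 6.39%) / (1.53 − 0.74) = 4.92% / 0.79 = 6.2278%
R_f (intercept) = 6.39% − 0.74 × 6.2278% = 1.7814%
E(R_Durant) = R_f + β × MRP = 1.7814% + 0.08 × 6.2278% = 2.28%

2.28%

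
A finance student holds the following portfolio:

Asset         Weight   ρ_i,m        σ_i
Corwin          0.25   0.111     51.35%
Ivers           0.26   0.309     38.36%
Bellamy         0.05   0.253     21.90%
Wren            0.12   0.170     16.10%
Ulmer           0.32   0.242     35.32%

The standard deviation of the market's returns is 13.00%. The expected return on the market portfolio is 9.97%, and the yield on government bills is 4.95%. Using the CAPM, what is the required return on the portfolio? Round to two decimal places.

β_Corwin = 0.111 × 51.35% / 13.00% = 0.4385
β_Ivers = 0.309 × 38.36% / 13.00% = 0.9118
β_Bellamy = 0.253 × 21.90% / 13.00% = 0.4262
β_Wren = 0.170 × 16.10% / 13.00% = 0.2105
β_Ulmer = 0.242 × 35.32% / 13.00% = 0.6575
β_P = Σ w_i β_i = 0.25×0.4385 + 0.26×0.9118 + 0.05×0.4262 + 0.12×0.2105 + 0.32×0.6575 = 0.6037
MRP = 9.97% − 4.95% = 5.02%
E(R_P) = R_f + β_P × MRP = 4.95% + 0.6037 × 5.02% = 7.98%

7.98%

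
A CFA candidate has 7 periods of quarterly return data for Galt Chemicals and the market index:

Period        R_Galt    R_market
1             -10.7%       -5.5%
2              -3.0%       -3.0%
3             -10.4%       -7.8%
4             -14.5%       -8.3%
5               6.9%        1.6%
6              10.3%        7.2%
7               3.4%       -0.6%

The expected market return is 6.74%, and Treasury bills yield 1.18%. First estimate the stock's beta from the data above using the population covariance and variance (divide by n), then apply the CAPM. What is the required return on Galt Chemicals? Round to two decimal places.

10.49%

Mean R_i = (-10.7 − 3.0 − 10.4 − 14.5 + 6.9 + 10.3 + 3.4) / 7 = -2.5714%
Mean R_m = (-5.5 − 3.0 − 7.8 − 8.3 + 1.6 + 7.2 − 0.6) / 7 = -2.3429%
Σ(R_i − R̄_i)(R_m − R̄_m) = 310.3086  ⇒  Cov = 310.3086 / 7 = 44.3298
Σ(R_m − R̄_m)² = 185.3171  ⇒  Var(R_m) = 185.3171 / 7 = 26.4739
β = Cov / Var(R_m) = 44.3298 / 26.4739 = 1.6745
MRP = 6.74% − 1.18% = 5.56%
E(R) = R_f + β × MRP = 1.18% + 1.6745 × 5.56% = 10.49%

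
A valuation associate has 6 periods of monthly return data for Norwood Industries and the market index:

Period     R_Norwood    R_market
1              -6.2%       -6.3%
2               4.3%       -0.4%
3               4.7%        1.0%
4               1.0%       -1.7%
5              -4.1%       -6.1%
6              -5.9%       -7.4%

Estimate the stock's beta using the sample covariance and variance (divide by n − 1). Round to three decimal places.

1.390

Mean R_i = (-6.2 + 4.3 + 4.7 + 1.0 − 4.1 − 5.9) / 6 = -1.0333%
Mean R_m = (-6.3 − 0.4 + 1.0 − 1.7 − 6.1 − 7.4) / 6 = -3.4833%
Σ(R_i − R̄_i)(R_m − R̄_m) = 87.4133  ⇒  Cov = 87.4133 / 5 = 17.4827
Σ(R_m − R̄_m)² = 62.9083  ⇒  Var(R_m) = 62.9083 / 5 = 12.5817
β = Cov / Var(R_m) = 17.4827 / 12.5817 = 1.3895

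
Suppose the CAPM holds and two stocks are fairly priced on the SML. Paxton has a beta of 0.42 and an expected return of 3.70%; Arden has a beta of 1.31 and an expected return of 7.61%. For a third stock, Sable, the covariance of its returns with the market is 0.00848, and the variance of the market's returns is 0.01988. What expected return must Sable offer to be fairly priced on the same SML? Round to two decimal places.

3.73%

MRP = (7.61% − 3.70%) / (1.31 − 0.42) = 4.3933%
R_f = 3.70% − 0.42 × 4.3933% = 1.8548%
β_Sable = Cov / Var(R_m) = 0.00848 / 0.01988 = 0.4266
E(R_Sable) = R_f + β × MRP = 1.8548% + 0.4266 × 4.3933% = 3.73%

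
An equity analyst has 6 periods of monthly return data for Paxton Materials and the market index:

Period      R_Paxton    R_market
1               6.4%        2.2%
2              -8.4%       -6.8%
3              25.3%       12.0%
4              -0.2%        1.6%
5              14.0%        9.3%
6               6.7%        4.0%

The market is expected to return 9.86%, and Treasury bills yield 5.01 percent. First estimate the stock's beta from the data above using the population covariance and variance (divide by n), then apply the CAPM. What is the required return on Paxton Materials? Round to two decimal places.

13.24%

Mean R_i = (6.4 − 8.4 + 25.3 − 0.2 + 14.0 + 6.7) / 6 = 7.3000%
Mean R_m = (2.2 − 6.8 + 12.0 + 1.6 + 9.3 + 4.0) / 6 = 3.7167%
Σ(R_i − R̄_i)(R_m − R̄_m) = 368.6900  ⇒  Cov = 368.6900 / 6 = 61.4483
Σ(R_m − R̄_m)² = 217.2483  ⇒  Var(R_m) = 217.2483 / 6 = 36.2081
β = Cov / Var(R_m) = 61.4483 / 36.2081 = 1.6971
MRP = 9.86% − 5.01% = 4.85%
E(R) = R_f + β × MRP = 5.01% + 1.6971 × 4.85% = 13.24%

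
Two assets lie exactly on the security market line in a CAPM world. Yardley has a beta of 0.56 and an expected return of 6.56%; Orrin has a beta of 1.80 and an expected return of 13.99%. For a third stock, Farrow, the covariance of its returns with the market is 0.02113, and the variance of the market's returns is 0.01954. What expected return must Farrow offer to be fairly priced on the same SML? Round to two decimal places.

MRP = (13.99% − 6.56%) / (1.80 − 0.56) = 5.9919%
R_f = 6.56% − 0.56 × 5.9919% = 3.2045%
β_Farrow = Cov / Var(R_m) = 0.02113 / 0.01954 = 1.0814
E(R_Farrow) = R_f + β × MRP = 3.2045% + 1.0814 × 5.9919% = 9.68%

9.68%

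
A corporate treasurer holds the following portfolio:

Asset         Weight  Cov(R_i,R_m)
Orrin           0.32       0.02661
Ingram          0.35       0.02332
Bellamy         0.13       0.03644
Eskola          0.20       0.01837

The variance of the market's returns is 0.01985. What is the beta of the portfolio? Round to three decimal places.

1.264

β_Orrin = 0.02661 / 0.01985 = 1.3406
β_Ingram = 0.02332 / 0.01985 = 1.1748
β_Bellamy = 0.03644 / 0.01985 = 1.8358
β_Eskola = 0.01837 / 0.01985 = 0.9254
β_P = Σ w_i β_i = 0.32×1.3406 + 0.35×1.1748 + 0.13×1.8358 + 0.20×0.9254 = 1.2639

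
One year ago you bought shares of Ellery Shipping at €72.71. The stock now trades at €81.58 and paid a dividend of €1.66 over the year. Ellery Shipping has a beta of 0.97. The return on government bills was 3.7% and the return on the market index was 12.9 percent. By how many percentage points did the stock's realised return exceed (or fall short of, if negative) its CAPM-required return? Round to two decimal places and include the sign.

Realised HPR = (P1 + D1 − P0) / P0 = (81.58 + 1.66 − 72.71) / 72.71 = 10.53 / 72.71 = 14.4822%
MRP = 12.9% − 3.7% = 9.20%
CAPM required = R_f + β·MRP = 3.7% + 0.97 × 9.2% = 12.6240%
α = realised − required = 14.4822% − 12.6240% = +1.86%

+1.86%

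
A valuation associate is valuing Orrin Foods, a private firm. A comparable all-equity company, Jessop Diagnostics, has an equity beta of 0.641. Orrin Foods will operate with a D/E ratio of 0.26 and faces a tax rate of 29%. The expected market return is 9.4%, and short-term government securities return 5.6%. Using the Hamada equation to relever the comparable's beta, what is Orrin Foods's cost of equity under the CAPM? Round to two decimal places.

β_L = β_U × [1 + (1 − t)(D/E)] = 0.641 × [1 + (1 − 0.29) × 0.26]
    = 0.641 × [1 + 0.71 × 0.26] = 0.641 × 1.1846 = 0.7593
MRP = 9.4% − 5.6% = 3.80%
E(R) = R_f + β_L × MRP = 5.6% + 0.7593 × 3.8% = 8.49%

8.49%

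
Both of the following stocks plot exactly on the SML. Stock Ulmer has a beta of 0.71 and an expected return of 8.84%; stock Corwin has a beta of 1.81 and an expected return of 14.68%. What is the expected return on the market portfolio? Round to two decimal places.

Both satisfy E(R) = R_f + β·MRP, so the slope of the SML is
MRP = (14.68% − 8.84%) / (1.81 − 0.71) = 5.84% / 1.10 = 5.3091%
R_f = E(R_Ulmer) − β_Ulmer·MRP = 8.84% − 0.71 × 5.3091% = 5.0705%
E(R_m) = R_f + MRP = 5.0705% + 5.3091% = 10.38%

10.38%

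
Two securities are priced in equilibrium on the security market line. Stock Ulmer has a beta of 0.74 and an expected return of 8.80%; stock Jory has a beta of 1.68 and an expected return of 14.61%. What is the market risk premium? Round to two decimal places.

6.18%

Both satisfy E(R) = R_f + β·MRP, so the slope of the SML is
MRP = (14.61% − 8.80%) / (1.68 − 0.74) = 5.81% / 0.94 = 6.1809%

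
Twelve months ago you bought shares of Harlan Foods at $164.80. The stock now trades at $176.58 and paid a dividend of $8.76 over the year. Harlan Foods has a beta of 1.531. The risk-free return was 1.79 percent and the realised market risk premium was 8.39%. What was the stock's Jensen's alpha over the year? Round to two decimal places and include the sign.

Realised HPR = (P1 + D1 − P0) / P0 = (176.58 + 8.76 − 164.80) / 164.80 = 20.54 / 164.80 = 12.4636%
CAPM required = R_f + β·MRP = 1.79% + 1.531 × 8.39% = 14.63509%
α = realised − required = 12.4636% − 14.63509% = -2.17%

-2.17%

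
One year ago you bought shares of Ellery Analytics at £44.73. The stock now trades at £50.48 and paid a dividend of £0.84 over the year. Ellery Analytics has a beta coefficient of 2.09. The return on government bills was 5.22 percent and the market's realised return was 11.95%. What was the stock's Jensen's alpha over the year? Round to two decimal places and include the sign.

-4.55%

Realised HPR = (P1 + D1 − P0) / P0 = (50.48 + 0.84 − 44.73) / 44.73 = 6.59 / 44.73 = 14.7328%
MRP = 11.95% − 5.22% = 6.73%
CAPM required = R_f + β·MRP = 5.22% + 2.09 × 6.73% = 19.2857%
α = realised − required = 14.7328% − 19.2857% = -4.55%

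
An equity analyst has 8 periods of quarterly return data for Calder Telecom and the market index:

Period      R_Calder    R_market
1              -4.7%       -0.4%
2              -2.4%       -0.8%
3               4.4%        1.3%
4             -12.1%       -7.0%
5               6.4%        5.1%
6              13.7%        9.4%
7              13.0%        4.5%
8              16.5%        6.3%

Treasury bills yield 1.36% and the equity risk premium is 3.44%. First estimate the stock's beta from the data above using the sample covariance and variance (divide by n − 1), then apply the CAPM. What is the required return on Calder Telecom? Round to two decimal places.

7.70%

Mean R_i = (-4.7 − 2.4 + 4.4 − 12.1 + 6.4 + 13.7 + 13.0 + 16.5) / 8 = 4.3500%
Mean R_m = (-0.4 − 0.8 + 1.3 − 7.0 + 5.1 + 9.4 + 4.5 + 6.3) / 8 = 2.3000%
Σ(R_i − R̄_i)(R_m − R̄_m) = 338.0500  ⇒  Cov = 338.0500 / 7 = 48.2929
Σ(R_m − R̄_m)² = 183.4800  ⇒  Var(R_m) = 183.4800 / 7 = 26.2114
β = Cov / Var(R_m) = 48.2929 / 26.2114 = 1.8424
E(R) = R_f + β × MRP = 1.36% + 1.8424 × 3.44% = 7.70%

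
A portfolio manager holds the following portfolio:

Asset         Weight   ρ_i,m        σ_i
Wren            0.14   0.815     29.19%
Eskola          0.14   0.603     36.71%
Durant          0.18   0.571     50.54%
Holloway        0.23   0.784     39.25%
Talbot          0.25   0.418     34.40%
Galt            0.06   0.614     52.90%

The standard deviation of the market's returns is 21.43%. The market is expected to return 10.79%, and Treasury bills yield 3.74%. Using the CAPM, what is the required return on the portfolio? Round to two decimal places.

β_Wren = 0.815 × 29.19% / 21.43% = 1.1101
β_Eskola = 0.603 × 36.71% / 21.43% = 1.0330
β_Durant = 0.571 × 50.54% / 21.43% = 1.3466
β_Holloway = 0.784 × 39.25% / 21.43% = 1.4359
β_Talbot = 0.418 × 34.40% / 21.43% = 0.6710
β_Galt = 0.614 × 52.90% / 21.43% = 1.5157
β_P = Σ w_i β_i = 0.14×1.1101 + 0.14×1.0330 + 0.18×1.3466 + 0.23×1.4359 + 0.25×0.6710 + 0.06×1.5157 = 1.1314
MRP = 10.79% − 3.74% = 7.05%
E(R_P) = R_f + β_P × MRP = 3.74% + 1.1314 × 7.05% = 11.72%

11.72%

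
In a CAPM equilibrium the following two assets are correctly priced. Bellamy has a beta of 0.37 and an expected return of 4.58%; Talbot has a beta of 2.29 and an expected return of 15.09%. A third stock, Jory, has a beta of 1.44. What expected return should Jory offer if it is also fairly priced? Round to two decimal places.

MRP (SML slope) = (15.09% − 4.58%) / (2.29 − 0.37) = 10.51% / 1.92 = 5.4740%
R_f (intercept) = 4.58% − 0.37 × 5.4740% = 2.5546%
E(R_Jory) = R_f + β × MRP = 2.5546% + 1.44 × 5.4740% = 10.44%

10.44%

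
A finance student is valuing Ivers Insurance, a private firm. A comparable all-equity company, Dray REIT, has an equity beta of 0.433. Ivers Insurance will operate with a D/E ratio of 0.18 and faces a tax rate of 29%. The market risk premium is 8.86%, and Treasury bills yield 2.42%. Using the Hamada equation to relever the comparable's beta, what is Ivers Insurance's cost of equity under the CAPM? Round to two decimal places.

6.75%

β_L = β_U × [1 + (1 − t)(D/E)] = 0.433 × [1 + (1 − 0.29) × 0.18]
    = 0.433 × [1 + 0.71 × 0.18] = 0.433 × 1.1278 = 0.4883
E(R) = R_f + β_L × MRP = 2.42% + 0.4883 × 8.86% = 6.75%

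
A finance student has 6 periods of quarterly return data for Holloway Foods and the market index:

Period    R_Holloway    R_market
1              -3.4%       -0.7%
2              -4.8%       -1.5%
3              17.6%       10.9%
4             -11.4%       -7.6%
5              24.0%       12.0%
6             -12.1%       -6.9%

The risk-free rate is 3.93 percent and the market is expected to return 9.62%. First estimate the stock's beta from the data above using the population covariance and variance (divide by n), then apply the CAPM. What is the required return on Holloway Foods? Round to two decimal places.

14.07%

Mean R_i = (-3.4 − 4.8 + 17.6 − 11.4 + 24.0 − 12.1) / 6 = 1.6500%
Mean R_m = (-0.7 − 1.5 + 10.9 − 7.6 + 12.0 − 6.9) / 6 = 1.0333%
Σ(R_i − R̄_i)(R_m − R̄_m) = 649.3200  ⇒  Cov = 649.3200 / 6 = 108.2200
Σ(R_m − R̄_m)² = 364.5133  ⇒  Var(R_m) = 364.5133 / 6 = 60.7522
β = Cov / Var(R_m) = 108.2200 / 60.7522 = 1.7813
MRP = 9.62% − 3.93% = 5.69%
E(R) = R_f + β × MRP = 3.93% + 1.7813 × 5.69% = 14.07%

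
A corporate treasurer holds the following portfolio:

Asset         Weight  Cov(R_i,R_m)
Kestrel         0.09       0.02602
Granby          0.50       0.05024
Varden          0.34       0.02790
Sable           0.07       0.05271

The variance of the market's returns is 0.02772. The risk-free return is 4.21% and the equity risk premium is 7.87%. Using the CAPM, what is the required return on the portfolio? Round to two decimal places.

β_Kestrel = 0.02602 / 0.02772 = 0.9387
β_Granby = 0.05024 / 0.02772 = 1.8124
β_Varden = 0.02790 / 0.02772 = 1.0065
β_Sable = 0.05271 / 0.02772 = 1.9015
β_P = Σ w_i β_i = 0.09×0.9387 + 0.50×1.8124 + 0.34×1.0065 + 0.07×1.9015 = 1.4660
E(R_P) = R_f + β_P × MRP = 4.21% + 1.4660 × 7.87% = 15.75%

15.75%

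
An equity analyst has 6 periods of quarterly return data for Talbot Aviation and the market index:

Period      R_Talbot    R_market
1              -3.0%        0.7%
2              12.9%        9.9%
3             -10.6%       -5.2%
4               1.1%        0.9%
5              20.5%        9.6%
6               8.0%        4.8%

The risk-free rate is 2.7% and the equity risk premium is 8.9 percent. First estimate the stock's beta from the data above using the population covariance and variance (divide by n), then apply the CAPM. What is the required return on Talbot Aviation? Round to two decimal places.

19.29%

Mean R_i = (-3.0 + 12.9 − 10.6 + 1.1 + 20.5 + 8.0) / 6 = 4.8167%
Mean R_m = (0.7 + 9.9 − 5.2 + 0.9 + 9.6 + 4.8) / 6 = 3.4500%
Σ(R_i − R̄_i)(R_m − R̄_m) = 317.2150  ⇒  Cov = 317.2150 / 6 = 52.8692
Σ(R_m − R̄_m)² = 170.1350  ⇒  Var(R_m) = 170.1350 / 6 = 28.3558
β = Cov / Var(R_m) = 52.8692 / 28.3558 = 1.8645
E(R) = R_f + β × MRP = 2.7% + 1.8645 × 8.9% = 19.29%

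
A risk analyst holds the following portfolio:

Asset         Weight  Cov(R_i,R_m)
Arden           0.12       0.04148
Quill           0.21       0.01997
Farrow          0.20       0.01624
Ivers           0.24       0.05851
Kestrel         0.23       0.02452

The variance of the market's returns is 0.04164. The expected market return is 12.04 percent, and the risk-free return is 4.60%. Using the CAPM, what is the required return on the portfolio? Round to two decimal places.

10.34%

β_Arden = 0.04148 / 0.04164 = 0.9962
β_Quill = 0.01997 / 0.04164 = 0.4796
β_Farrow = 0.01624 / 0.04164 = 0.3900
β_Ivers = 0.05851 / 0.04164 = 1.4051
β_Kestrel = 0.02452 / 0.04164 = 0.5889
β_P = Σ w_i β_i = 0.12×0.9962 + 0.21×0.4796 + 0.20×0.3900 + 0.24×1.4051 + 0.23×0.5889 = 0.7709
MRP = 12.04% − 4.60% = 7.44%
E(R_P) = R_f + β_P × MRP = 4.60% + 0.7709 × 7.44% = 10.34%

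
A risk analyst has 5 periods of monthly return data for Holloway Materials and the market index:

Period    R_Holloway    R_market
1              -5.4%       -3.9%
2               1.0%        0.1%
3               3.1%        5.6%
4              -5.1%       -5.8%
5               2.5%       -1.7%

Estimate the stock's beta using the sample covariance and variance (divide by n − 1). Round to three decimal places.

Mean R_i = (-5.4 + 1.0 + 3.1 − 5.1 + 2.5) / 5 = -0.7800%
Mean R_m = (-3.9 + 0.1 + 5.6 − 5.8 − 1.7) / 5 = -1.1400%
Σ(R_i − R̄_i)(R_m − R̄_m) = 59.4040  ⇒  Cov = 59.4040 / 4 = 14.8510
Σ(R_m − R̄_m)² = 76.6120  ⇒  Var(R_m) = 76.6120 / 4 = 19.1530
β = Cov / Var(R_m) = 14.8510 / 19.1530 = 0.7754

0.775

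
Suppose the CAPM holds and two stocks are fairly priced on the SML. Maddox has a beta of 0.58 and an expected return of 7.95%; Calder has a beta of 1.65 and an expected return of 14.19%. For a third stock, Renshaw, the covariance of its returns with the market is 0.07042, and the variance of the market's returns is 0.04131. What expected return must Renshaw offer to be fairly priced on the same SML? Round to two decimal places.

14.51%

MRP = (14.19% − 7.95%) / (1.65 − 0.58) = 5.8318%
R_f = 7.95% − 0.58 × 5.8318% = 4.5676%
β_Renshaw = Cov / Var(R_m) = 0.07042 / 0.04131 = 1.7047
E(R_Renshaw) = R_f + β × MRP = 4.5676% + 1.7047 × 5.8318% = 14.51%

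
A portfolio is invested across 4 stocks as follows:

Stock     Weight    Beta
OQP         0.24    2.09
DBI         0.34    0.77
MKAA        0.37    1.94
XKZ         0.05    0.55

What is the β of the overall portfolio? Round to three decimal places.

β_P = Σ w_i β_i = 0.24×2.09 + 0.34×0.77 + 0.37×1.94 + 0.05×0.55 = 1.5087

1.509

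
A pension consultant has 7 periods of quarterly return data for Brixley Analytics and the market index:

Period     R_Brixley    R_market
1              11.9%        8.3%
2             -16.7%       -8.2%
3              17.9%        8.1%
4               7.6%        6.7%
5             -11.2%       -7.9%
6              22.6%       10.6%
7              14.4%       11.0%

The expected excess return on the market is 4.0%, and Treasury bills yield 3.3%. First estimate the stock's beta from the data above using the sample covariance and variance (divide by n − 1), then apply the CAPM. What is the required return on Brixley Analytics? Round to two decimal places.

10.14%

Mean R_i = (11.9 − 16.7 + 17.9 + 7.6 − 11.2 + 22.6 + 14.4) / 7 = 6.6429%
Mean R_m = (8.3 − 8.2 + 8.1 + 6.7 − 7.9 + 10.6 + 11.0) / 7 = 4.0857%
Σ(R_i − R̄_i)(R_m − R̄_m) = 728.0743  ⇒  Cov = 728.0743 / 6 = 121.3457
Σ(R_m − R̄_m)² = 425.5486  ⇒  Var(R_m) = 425.5486 / 6 = 70.9248
β = Cov / Var(R_m) = 121.3457 / 70.9248 = 1.7109
E(R) = R_f + β × MRP = 3.3% + 1.7109 × 4.0% = 10.14%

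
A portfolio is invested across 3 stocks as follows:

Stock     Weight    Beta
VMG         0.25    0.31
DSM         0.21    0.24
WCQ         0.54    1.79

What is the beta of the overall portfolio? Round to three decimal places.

β_P = Σ w_i β_i = 0.25×0.31 + 0.21×0.24 + 0.54×1.79 = 1.0945

1.095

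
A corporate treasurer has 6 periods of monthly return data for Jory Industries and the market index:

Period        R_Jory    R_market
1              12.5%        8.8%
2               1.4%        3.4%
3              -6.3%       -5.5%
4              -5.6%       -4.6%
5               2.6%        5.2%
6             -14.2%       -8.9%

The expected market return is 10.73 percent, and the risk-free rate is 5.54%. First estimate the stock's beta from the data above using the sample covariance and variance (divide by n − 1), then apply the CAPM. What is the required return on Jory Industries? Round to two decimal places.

Mean R_i = (12.5 + 1.4 − 6.3 − 5.6 + 2.6 − 14.2) / 6 = -1.6000%
Mean R_m = (8.8 + 3.4 − 5.5 − 4.6 + 5.2 − 8.9) / 6 = -0.2667%
Σ(R_i − R̄_i)(R_m − R̄_m) = 312.5100  ⇒  Cov = 312.5100 / 5 = 62.5020
Σ(R_m − R̄_m)² = 246.2333  ⇒  Var(R_m) = 246.2333 / 5 = 49.2467
β = Cov / Var(R_m) = 62.5020 / 49.2467 = 1.2692
MRP = 10.73% − 5.54% = 5.19%
E(R) = R_f + β × MRP = 5.54% + 1.2692 × 5.19% = 12.13%

12.13%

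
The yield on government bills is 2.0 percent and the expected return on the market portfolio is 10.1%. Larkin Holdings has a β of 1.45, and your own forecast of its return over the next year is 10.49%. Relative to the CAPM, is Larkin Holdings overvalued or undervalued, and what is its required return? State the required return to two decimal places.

Overvalued; required return 13.75%

MRP = 10.1% − 2.0% = 8.10%
Required return = R_f + β·MRP = 2.0% + 1.45 × 8.1% = 13.75%
Forecast 10.49% < required 13.75% → the stock plots below the SML → overvalued.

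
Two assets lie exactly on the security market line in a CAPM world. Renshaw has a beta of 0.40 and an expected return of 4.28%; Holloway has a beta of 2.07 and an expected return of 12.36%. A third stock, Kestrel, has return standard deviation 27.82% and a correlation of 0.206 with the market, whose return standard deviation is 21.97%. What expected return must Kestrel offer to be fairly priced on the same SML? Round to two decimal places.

3.61%

MRP = (12.36% − 4.28%) / (2.07 − 0.40) = 4.8383%
R_f = 4.28% − 0.40 × 4.8383% = 2.3447%
β_Kestrel = ρ·σ_i/σ_m = 0.206 × 27.82 / 21.97 = 0.2609
E(R_Kestrel) = R_f + β × MRP = 2.3447% + 0.2609 × 4.8383% = 3.61%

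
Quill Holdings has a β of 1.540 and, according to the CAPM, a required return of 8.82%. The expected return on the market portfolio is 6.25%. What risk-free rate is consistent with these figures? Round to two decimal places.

E(R) = R_f + β(E(R_m) − R_f) = R_f(1 − β) + β·E(R_m)
8.82% = R_f × (1 − 1.540) + 1.540 × 6.25%
8.82% = R_f × -0.540 + 9.62500%
R_f = (8.82% − 9.62500%) / -0.540 = 1.49%

1.49%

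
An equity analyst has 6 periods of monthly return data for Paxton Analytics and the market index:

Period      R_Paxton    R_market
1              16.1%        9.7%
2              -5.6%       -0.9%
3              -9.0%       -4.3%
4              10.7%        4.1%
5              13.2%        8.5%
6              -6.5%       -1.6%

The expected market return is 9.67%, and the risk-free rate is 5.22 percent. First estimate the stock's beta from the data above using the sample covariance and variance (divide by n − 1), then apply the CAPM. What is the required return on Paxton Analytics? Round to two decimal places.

Mean R_i = (16.1 − 5.6 − 9.0 + 10.7 + 13.2 − 6.5) / 6 = 3.1500%
Mean R_m = (9.7 − 0.9 − 4.3 + 4.1 + 8.5 − 1.6) / 6 = 2.5833%
Σ(R_i − R̄_i)(R_m − R̄_m) = 317.5550  ⇒  Cov = 317.5550 / 5 = 63.5110
Σ(R_m − R̄_m)² = 164.9683  ⇒  Var(R_m) = 164.9683 / 5 = 32.9937
β = Cov / Var(R_m) = 63.5110 / 32.9937 = 1.9249
MRP = 9.67% − 5.22% = 4.45%
E(R) = R_f + β × MRP = 5.22% + 1.9249 × 4.45% = 13.79%

13.79%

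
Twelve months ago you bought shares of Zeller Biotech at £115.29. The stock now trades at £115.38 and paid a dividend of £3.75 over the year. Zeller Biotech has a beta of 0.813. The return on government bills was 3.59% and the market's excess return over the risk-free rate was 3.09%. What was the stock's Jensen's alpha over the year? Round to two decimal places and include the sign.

Realised HPR = (P1 + D1 − P0) / P0 = (115.38 + 3.75 − 115.29) / 115.29 = 3.84 / 115.29 = 3.3307%
CAPM required = R_f + β·MRP = 3.59% + 0.813 × 3.09% = 6.10217%
α = realised − required = 3.3307% − 6.10217% = -2.77%

-2.77%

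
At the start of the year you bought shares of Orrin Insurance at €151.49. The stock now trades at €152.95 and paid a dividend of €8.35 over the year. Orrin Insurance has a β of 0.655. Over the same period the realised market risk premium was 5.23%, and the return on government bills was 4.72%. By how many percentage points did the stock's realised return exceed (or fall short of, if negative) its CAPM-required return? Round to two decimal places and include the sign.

Realised HPR = (P1 + D1 − P0) / P0 = (152.95 + 8.35 − 151.49) / 151.49 = 9.81 / 151.49 = 6.4757%
CAPM required = R_f + β·MRP = 4.72% + 0.655 × 5.23% = 8.14565%
α = realised − required = 6.4757% − 8.14565% = -1.67%

-1.67%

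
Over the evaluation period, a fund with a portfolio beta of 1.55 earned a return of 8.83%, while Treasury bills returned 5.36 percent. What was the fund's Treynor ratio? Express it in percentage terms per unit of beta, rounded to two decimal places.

2.24%

Treynor = (R_P − R_f) / β_P = (8.83% − 5.36%) / 1.5500 = 3.47% / 1.5500 = 2.24%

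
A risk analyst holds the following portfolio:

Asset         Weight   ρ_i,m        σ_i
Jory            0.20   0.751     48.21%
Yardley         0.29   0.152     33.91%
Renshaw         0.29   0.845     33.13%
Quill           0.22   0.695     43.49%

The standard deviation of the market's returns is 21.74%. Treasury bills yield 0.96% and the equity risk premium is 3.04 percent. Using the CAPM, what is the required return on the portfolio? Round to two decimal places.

β_Jory = 0.751 × 48.21% / 21.74% = 1.6654
β_Yardley = 0.152 × 33.91% / 21.74% = 0.2371
β_Renshaw = 0.845 × 33.13% / 21.74% = 1.2877
β_Quill = 0.695 × 43.49% / 21.74% = 1.3903
β_P = Σ w_i β_i = 0.20×1.6654 + 0.29×0.2371 + 0.29×1.2877 + 0.22×1.3903 = 1.0811
E(R_P) = R_f + β_P × MRP = 0.96% + 1.0811 × 3.04% = 4.25%

4.25%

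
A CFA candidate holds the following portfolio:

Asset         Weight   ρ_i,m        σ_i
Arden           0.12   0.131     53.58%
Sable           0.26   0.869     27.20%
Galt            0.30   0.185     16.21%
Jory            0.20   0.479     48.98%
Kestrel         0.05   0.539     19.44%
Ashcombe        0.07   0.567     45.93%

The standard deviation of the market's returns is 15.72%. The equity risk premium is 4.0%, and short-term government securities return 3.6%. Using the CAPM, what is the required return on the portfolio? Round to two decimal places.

7.40%

β_Arden = 0.131 × 53.58% / 15.72% = 0.4465
β_Sable = 0.869 × 27.20% / 15.72% = 1.5036
β_Galt = 0.185 × 16.21% / 15.72% = 0.1908
β_Jory = 0.479 × 48.98% / 15.72% = 1.4925
β_Kestrel = 0.539 × 19.44% / 15.72% = 0.6665
β_Ashcombe = 0.567 × 45.93% / 15.72% = 1.6566
β_P = Σ w_i β_i = 0.12×0.4465 + 0.26×1.5036 + 0.30×0.1908 + 0.20×1.4925 + 0.05×0.6665 + 0.07×1.6566 = 0.9495
E(R_P) = R_f + β_P × MRP = 3.6% + 0.9495 × 4.0% = 7.40%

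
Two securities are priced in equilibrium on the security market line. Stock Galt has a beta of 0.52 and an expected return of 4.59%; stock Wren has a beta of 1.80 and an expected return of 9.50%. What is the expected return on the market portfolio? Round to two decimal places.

6.43%

Both satisfy E(R) = R_f + β·MRP, so the slope of the SML is
MRP = (9.50% − 4.59%) / (1.80 − 0.52) = 4.91% / 1.28 = 3.8359%
R_f = E(R_Galt) − β_Galt·MRP = 4.59% − 0.52 × 3.8359% = 2.5953%
E(R_m) = R_f + MRP = 2.5953% + 3.8359% = 6.43%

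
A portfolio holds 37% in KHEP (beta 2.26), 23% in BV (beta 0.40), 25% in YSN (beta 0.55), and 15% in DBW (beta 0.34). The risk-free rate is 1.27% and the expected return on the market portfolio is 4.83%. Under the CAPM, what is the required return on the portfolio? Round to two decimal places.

5.25%

β_P = Σ w_i β_i = 0.37×2.26 + 0.23×0.40 + 0.25×0.55 + 0.15×0.34 = 1.1167
MRP = 4.83% − 1.27% = 3.56%
E(R_P) = R_f + β_P × MRP = 1.27% + 1.1167 × 3.56% = 5.25%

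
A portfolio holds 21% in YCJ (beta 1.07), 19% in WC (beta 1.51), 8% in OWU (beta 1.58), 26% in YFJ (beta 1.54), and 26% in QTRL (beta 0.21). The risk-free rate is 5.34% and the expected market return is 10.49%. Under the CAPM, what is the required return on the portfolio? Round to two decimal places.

β_P = Σ w_i β_i = 0.21×1.07 + 0.19×1.51 + 0.08×1.58 + 0.26×1.54 + 0.26×0.21 = 1.0930
MRP = 10.49% − 5.34% = 5.15%
E(R_P) = R_f + β_P × MRP = 5.34% + 1.0930 × 5.15% = 10.97%

10.97%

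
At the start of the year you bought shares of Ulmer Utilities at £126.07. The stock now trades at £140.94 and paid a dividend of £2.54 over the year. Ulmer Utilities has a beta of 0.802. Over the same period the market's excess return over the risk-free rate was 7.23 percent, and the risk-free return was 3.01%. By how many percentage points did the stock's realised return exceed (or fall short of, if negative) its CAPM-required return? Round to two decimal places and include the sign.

Realised HPR = (P1 + D1 − P0) / P0 = (140.94 + 2.54 − 126.07) / 126.07 = 17.41 / 126.07 = 13.8098%
CAPM required = R_f + β·MRP = 3.01% + 0.802 × 7.23% = 8.80846%
α = realised − required = 13.8098% − 8.80846% = +5.00%

+5.00%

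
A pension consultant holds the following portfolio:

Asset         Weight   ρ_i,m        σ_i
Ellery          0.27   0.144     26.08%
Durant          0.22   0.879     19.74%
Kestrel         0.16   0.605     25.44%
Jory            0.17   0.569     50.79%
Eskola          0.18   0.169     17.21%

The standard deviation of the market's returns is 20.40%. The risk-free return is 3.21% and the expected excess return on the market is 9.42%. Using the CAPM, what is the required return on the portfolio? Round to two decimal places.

β_Ellery = 0.144 × 26.08% / 20.40% = 0.1841
β_Durant = 0.879 × 19.74% / 20.40% = 0.8506
β_Kestrel = 0.605 × 25.44% / 20.40% = 0.7545
β_Jory = 0.569 × 50.79% / 20.40% = 1.4166
β_Eskola = 0.169 × 17.21% / 20.40% = 0.1426
β_P = Σ w_i β_i = 0.27×0.1841 + 0.22×0.8506 + 0.16×0.7545 + 0.17×1.4166 + 0.18×0.1426 = 0.6240
E(R_P) = R_f + β_P × MRP = 3.21% + 0.6240 × 9.42% = 9.09%

9.09%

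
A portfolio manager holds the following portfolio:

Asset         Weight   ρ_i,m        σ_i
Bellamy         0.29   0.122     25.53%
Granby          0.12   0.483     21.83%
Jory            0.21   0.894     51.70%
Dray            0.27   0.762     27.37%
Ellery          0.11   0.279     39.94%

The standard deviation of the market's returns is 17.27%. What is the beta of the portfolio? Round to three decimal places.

1.085

β_Bellamy = 0.122 × 25.53% / 17.27% = 0.1804
β_Granby = 0.483 × 21.83% / 17.27% = 0.6105
β_Jory = 0.894 × 51.70% / 17.27% = 2.6763
β_Dray = 0.762 × 27.37% / 17.27% = 1.2076
β_Ellery = 0.279 × 39.94% / 17.27% = 0.6452
β_P = Σ w_i β_i = 0.29×0.1804 + 0.12×0.6105 + 0.21×2.6763 + 0.27×1.2076 + 0.11×0.6452 = 1.0846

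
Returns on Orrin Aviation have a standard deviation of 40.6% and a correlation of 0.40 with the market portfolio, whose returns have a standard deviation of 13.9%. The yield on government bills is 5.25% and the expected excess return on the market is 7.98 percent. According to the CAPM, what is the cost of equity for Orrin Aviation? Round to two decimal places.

14.57%

β = ρ × σ_i / σ_m = 0.40 × 40.6% / 13.9% = 1.1683
E(R) = 5.25% + 1.1683 × 7.98% = 14.57%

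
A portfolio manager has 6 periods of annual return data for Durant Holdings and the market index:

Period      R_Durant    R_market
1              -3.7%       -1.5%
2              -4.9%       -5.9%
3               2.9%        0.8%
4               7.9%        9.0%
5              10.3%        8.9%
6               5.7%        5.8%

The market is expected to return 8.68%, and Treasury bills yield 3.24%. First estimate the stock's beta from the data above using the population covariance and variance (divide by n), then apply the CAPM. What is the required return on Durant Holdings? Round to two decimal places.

Mean R_i = (-3.7 − 4.9 + 2.9 + 7.9 + 10.3 + 5.7) / 6 = 3.0333%
Mean R_m = (-1.5 − 5.9 + 0.8 + 9.0 + 8.9 + 5.8) / 6 = 2.8500%
Σ(R_i − R̄_i)(R_m − R̄_m) = 180.7400  ⇒  Cov = 180.7400 / 6 = 30.1233
Σ(R_m − R̄_m)² = 182.8150  ⇒  Var(R_m) = 182.8150 / 6 = 30.4692
β = Cov / Var(R_m) = 30.1233 / 30.4692 = 0.9886
MRP = 8.68% − 3.24% = 5.44%
E(R) = R_f + β × MRP = 3.24% + 0.9886 × 5.44% = 8.62%

8.62%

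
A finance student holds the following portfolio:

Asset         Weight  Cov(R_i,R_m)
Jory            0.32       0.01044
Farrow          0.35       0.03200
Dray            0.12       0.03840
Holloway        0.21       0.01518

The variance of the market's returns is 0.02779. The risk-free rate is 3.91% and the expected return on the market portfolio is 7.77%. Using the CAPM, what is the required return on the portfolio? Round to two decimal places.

7.01%

β_Jory = 0.01044 / 0.02779 = 0.3757
β_Farrow = 0.03200 / 0.02779 = 1.1515
β_Dray = 0.03840 / 0.02779 = 1.3818
β_Holloway = 0.01518 / 0.02779 = 0.5462
β_P = Σ w_i β_i = 0.32×0.3757 + 0.35×1.1515 + 0.12×1.3818 + 0.21×0.5462 = 0.8038
MRP = 7.77% − 3.91% = 3.86%
E(R_P) = R_f + β_P × MRP = 3.91% + 0.8038 × 3.86% = 7.01%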